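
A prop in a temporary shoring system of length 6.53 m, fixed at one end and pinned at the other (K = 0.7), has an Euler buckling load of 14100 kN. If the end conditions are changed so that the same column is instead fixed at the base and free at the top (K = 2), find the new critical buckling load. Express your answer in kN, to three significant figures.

P_cr ∝ 1/K², so P_cr,new = P_cr,old × (K_old/K_new)² = 14100 × (0.7/2)²
= 14100 × 0.1225 = 1730 kN

P_cr ≈ 1730 kN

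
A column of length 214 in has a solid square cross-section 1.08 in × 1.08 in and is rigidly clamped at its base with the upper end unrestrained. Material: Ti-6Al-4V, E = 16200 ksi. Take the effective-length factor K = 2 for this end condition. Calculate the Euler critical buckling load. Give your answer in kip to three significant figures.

I = a⁴/12 = 1.08⁴/12 = 0.1134 in⁴
Effective length L_e = K·L = 2 × 214 = 428.0 in
P_cr = π²EI / L_e² = π² × 16200×10³ × 0.1134 / 428.0² = 98.96 lb

P_cr ≈ 0.0990 kip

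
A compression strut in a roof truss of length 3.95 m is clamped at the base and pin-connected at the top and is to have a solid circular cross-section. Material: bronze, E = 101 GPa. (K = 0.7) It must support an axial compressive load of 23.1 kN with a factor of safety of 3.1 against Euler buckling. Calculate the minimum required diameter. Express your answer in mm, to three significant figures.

d ≈ 57.8 mm

Required P_cr = n·P = 3.1 × 23.1 = 71.61 kN
L_e = K·L = 0.7 × 3.95 = 2.765 m
Required I = P_cr·L_e²/(π²E) = 7.161×10^4 × 2.765² / (π² × 1.01×10^11) = 5.492×10^-7 m⁴
I_req = 5.492×10^5 mm⁴
Solid circle: I = πd⁴/64  ⇒  d = (64I/π)^(1/4) = (64×5.492×10^5/π)^(1/4) = 57.8 mm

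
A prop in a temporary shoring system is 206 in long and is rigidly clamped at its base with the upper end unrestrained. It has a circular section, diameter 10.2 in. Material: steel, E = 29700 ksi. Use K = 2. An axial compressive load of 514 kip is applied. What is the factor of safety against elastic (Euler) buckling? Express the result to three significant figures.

n ≈ 1.79

I = πd⁴/64 = π×10.2⁴/64 = 531.3 in⁴
Effective length L_e = K·L = 2 × 206 = 412.0 in
P_cr = π²EI / L_e² = π² × 29700×10³ × 531.3 / 412.0² = 9.176×10^5 lb
Factor of safety n = P_cr / P = 917.56 / 514 = 1.79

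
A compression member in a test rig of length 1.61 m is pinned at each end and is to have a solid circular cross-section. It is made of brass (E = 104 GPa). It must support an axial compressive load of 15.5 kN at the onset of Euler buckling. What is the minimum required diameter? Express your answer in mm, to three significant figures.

L_e = K·L = 1 × 1.61 = 1.610 m
Required I = P_cr·L_e²/(π²E) = 1.550×10^4 × 1.610² / (π² × 1.04×10^11) = 3.914×10^-8 m⁴
I_req = 3.914×10^4 mm⁴
Solid circle: I = πd⁴/64  ⇒  d = (64I/π)^(1/4) = (64×3.914×10^4/π)^(1/4) = 29.9 mm

d ≈ 29.9 mm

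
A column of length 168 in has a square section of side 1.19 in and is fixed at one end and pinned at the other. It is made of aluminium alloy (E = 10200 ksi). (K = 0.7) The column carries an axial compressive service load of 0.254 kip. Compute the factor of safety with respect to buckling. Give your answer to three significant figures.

n ≈ 4.79

I = a⁴/12 = 1.19⁴/12 = 0.1671 in⁴
Effective length L_e = K·L = 0.7 × 168 = 117.6 in
P_cr = π²EI / L_e² = π² × 10200×10³ × 0.1671 / 117.6² = 1.216×10^3 lb
Factor of safety n = P_cr / P = 1.2164 / 0.254 = 4.79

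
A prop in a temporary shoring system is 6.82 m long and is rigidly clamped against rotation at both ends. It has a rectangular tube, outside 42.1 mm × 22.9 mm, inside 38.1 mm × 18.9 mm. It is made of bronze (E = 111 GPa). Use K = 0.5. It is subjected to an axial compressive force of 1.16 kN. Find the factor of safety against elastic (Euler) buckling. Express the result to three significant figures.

n ≈ 1.68

Weak-axis I_min = (h_o·b_o³ − h_i·b_i³)/12 with b_o = 22.9, b_i = 18.90 mm (shorter outer/inner sides).
I_min = (42.1×22.9³ − 38.10×18.90³)/12 = 2.070×10^4 mm⁴
I = 2.070×10^4 mm⁴ = 2.070×10^-8 m⁴
Effective length L_e = K·L = 0.5 × 6.82 = 3.410 m
P_cr = π²EI / L_e² = π² × 111×10⁹ × 2.070×10^-8 / 3.410² = 1.950×10^3 N
Factor of safety n = P_cr / P = 1.9499 / 1.16 = 1.68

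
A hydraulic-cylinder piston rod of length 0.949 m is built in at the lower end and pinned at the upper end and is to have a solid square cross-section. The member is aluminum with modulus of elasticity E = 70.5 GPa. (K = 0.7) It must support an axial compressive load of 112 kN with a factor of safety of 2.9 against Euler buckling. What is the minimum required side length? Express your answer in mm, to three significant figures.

Required P_cr = n·P = 2.9 × 112 = 324.8 kN
L_e = K·L = 0.7 × 0.949 = 0.6643 m
Required I = P_cr·L_e²/(π²E) = 3.248×10^5 × 0.6643² / (π² × 7.05×10^10) = 2.060×10^-7 m⁴
I_req = 2.060×10^5 mm⁴
Solid square: I = a⁴/12  ⇒  a = (12I)^(1/4) = (12×2.060×10^5)^(1/4) = 39.7 mm

a ≈ 39.7 mm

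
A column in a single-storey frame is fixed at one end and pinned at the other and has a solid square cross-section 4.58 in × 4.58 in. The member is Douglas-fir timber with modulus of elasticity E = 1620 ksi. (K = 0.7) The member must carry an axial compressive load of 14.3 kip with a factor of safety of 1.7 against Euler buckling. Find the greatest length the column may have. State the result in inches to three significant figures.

L_max ≈ 222 in

I = a⁴/12 = 4.58⁴/12 = 36.67 in⁴
Required critical load P_cr = n·P = 1.7 × 14.3 = 24.31 kip = 2.431×10^4 lb
From P_cr = π²EI/(K·L)²:  L = (1/K)·√(π²EI/P_cr) = (1/0.7)·√(π²×1.62×10^6×36.67/2.431×10^4)
L = 222 in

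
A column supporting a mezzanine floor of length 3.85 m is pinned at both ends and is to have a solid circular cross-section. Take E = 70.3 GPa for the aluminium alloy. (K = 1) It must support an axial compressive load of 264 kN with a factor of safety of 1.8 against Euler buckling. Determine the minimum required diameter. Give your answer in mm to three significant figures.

Required P_cr = n·P = 1.8 × 264 = 475.2 kN
L_e = K·L = 1 × 3.85 = 3.850 m
Required I = P_cr·L_e²/(π²E) = 4.752×10^5 × 3.850² / (π² × 7.03×10^10) = 1.015×10^-5 m⁴
I_req = 1.015×10^7 mm⁴
Solid circle: I = πd⁴/64  ⇒  d = (64I/π)^(1/4) = (64×1.015×10^7/π)^(1/4) = 120 mm

d ≈ 120 mm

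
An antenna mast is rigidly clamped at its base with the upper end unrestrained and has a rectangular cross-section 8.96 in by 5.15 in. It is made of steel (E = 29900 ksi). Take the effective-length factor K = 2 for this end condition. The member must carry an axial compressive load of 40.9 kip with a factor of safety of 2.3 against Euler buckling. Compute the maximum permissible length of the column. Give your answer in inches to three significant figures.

Buckling occurs about the weak axis: I_min = h·b³/12 with b = 5.15 in (the shorter side).
I_min = 8.96×5.15³/12 = 102.0 in⁴
Required critical load P_cr = n·P = 2.3 × 40.9 = 94.07 kip = 9.407×10^4 lb
From P_cr = π²EI/(K·L)²:  L = (1/K)·√(π²EI/P_cr) = (1/2)·√(π²×2.99×10^7×102.0/9.407×10^4)
L = 283 in

L_max ≈ 283 in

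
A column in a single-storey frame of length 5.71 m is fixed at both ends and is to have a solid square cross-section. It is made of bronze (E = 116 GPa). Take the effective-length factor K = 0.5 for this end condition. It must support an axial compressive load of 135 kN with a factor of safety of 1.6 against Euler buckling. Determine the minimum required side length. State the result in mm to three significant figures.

Required P_cr = n·P = 1.6 × 135 = 216.0 kN
L_e = K·L = 0.5 × 5.71 = 2.855 m
Required I = P_cr·L_e²/(π²E) = 2.160×10^5 × 2.855² / (π² × 1.16×10^11) = 1.538×10^-6 m⁴
I_req = 1.538×10^6 mm⁴
Solid square: I = a⁴/12  ⇒  a = (12I)^(1/4) = (12×1.538×10^6)^(1/4) = 65.5 mm

a ≈ 65.5 mm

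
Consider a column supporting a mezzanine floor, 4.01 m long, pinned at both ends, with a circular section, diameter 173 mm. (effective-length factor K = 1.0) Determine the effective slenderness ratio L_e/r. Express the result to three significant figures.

λ ≈ 92.7

I = πd⁴/64 = π×173⁴/64 = 4.397×10^7 mm⁴
A = 2.351×10^4 mm²;  r_min = √(I/A) = √(4.397×10^7/2.351×10^4) = 43.25 mm
L_e = K·L = 1 × 4.01 m = 4.010 m = 4010.0 mm
λ = L_e / r_min = 4010.0 / 43.25 = 92.7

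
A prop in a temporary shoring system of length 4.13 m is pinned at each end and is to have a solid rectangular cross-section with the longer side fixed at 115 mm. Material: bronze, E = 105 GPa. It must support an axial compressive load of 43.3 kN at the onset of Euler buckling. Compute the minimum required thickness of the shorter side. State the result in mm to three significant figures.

L_e = K·L = 1 × 4.13 = 4.130 m
Required I = P_cr·L_e²/(π²E) = 4.330×10^4 × 4.130² / (π² × 1.05×10^11) = 7.127×10^-7 m⁴
I_req = 7.127×10^5 mm⁴
Rectangle, weak axis: I_min = h·b³/12 with h = 115 mm fixed  ⇒  b = (12I/h)^(1/3) = 42.1 mm

b ≈ 42.1 mm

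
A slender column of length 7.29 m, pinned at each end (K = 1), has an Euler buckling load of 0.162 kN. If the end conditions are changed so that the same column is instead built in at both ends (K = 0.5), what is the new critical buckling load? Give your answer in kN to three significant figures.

P_cr ≈ 0.648 kN

P_cr ∝ 1/K², so P_cr,new = P_cr,old × (K_old/K_new)² = 0.162 × (1/0.5)²
= 0.162 × 4.000 = 0.648 kN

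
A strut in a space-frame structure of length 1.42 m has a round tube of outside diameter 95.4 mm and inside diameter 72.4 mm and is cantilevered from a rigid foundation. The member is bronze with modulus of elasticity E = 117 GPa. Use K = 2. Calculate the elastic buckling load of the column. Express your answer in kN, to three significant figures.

P_cr ≈ 389 kN

d_o = 95.4 mm, d_i = 72.4 mm
I = π(d_o⁴ − d_i⁴)/64 = π(95.4⁴ − 72.40⁴)/64 = 2.717×10^6 mm⁴
I = 2.717×10^6 mm⁴ = 2.717×10^-6 m⁴
Effective length L_e = K·L = 2 × 1.42 = 2.840 m
P_cr = π²EI / L_e² = π² × 117×10⁹ × 2.717×10^-6 / 2.840² = 3.890×10^5 N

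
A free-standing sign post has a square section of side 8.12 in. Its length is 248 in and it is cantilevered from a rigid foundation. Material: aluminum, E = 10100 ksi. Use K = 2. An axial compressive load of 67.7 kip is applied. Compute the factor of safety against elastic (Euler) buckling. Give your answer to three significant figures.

n ≈ 2.17

I = a⁴/12 = 8.12⁴/12 = 362.3 in⁴
Effective length L_e = K·L = 2 × 248 = 496.0 in
P_cr = π²EI / L_e² = π² × 10100×10³ × 362.3 / 496.0² = 1.468×10^5 lb
Factor of safety n = P_cr / P = 146.79 / 67.7 = 2.17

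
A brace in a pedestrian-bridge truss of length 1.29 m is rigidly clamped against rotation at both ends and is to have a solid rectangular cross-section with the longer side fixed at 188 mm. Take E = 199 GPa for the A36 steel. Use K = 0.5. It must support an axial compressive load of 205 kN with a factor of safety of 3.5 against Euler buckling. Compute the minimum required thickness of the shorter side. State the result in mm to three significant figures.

b ≈ 21.3 mm

Required P_cr = n·P = 3.5 × 205 = 717.5 kN
L_e = K·L = 0.5 × 1.29 = 0.6450 m
Required I = P_cr·L_e²/(π²E) = 7.175×10^5 × 0.6450² / (π² × 1.99×10^11) = 1.520×10^-7 m⁴
I_req = 1.520×10^5 mm⁴
Rectangle, weak axis: I_min = h·b³/12 with h = 188 mm fixed  ⇒  b = (12I/h)^(1/3) = 21.3 mm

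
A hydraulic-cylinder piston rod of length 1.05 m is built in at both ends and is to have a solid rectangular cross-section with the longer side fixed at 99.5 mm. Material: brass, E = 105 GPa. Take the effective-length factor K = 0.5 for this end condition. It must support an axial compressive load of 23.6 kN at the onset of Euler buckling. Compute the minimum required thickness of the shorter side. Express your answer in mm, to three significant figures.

b ≈ 9.11 mm

L_e = K·L = 0.5 × 1.05 = 0.5250 m
Required I = P_cr·L_e²/(π²E) = 2.360×10^4 × 0.5250² / (π² × 1.05×10^11) = 6.277×10^-9 m⁴
I_req = 6.277×10^3 mm⁴
Rectangle, weak axis: I_min = h·b³/12 with h = 99.5 mm fixed  ⇒  b = (12I/h)^(1/3) = 9.11 mm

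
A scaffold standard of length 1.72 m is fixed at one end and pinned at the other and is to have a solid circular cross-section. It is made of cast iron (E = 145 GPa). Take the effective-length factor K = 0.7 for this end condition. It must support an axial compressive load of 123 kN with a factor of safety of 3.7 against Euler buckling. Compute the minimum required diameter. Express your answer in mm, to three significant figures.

d ≈ 55.4 mm

Required P_cr = n·P = 3.7 × 123 = 455.1 kN
L_e = K·L = 0.7 × 1.72 = 1.204 m
Required I = P_cr·L_e²/(π²E) = 4.551×10^5 × 1.204² / (π² × 1.45×10^11) = 4.610×10^-7 m⁴
I_req = 4.610×10^5 mm⁴
Solid circle: I = πd⁴/64  ⇒  d = (64I/π)^(1/4) = (64×4.610×10^5/π)^(1/4) = 55.4 mm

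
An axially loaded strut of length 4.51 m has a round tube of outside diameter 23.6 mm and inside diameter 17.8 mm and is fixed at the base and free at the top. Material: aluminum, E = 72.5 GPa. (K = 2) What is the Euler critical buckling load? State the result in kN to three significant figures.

P_cr ≈ 0.0906 kN

d_o = 23.6 mm, d_i = 17.8 mm
I = π(d_o⁴ − d_i⁴)/64 = π(23.6⁴ − 17.80⁴)/64 = 1.030×10^4 mm⁴
I = 1.030×10^4 mm⁴ = 1.030×10^-8 m⁴
Effective length L_e = K·L = 2 × 4.51 = 9.020 m
P_cr = π²EI / L_e² = π² × 72.5×10⁹ × 1.030×10^-8 / 9.020² = 90.58 N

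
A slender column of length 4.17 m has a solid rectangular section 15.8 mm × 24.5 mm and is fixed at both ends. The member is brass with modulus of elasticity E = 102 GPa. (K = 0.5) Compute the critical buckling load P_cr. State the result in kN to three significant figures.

P_cr ≈ 1.86 kN

Buckling occurs about the weak axis: I_min = h·b³/12 with b = 15.8 mm (the shorter side).
I_min = 24.5×15.8³/12 = 8.053×10^3 mm⁴
I = 8.053×10^3 mm⁴ = 8.053×10^-9 m⁴
Effective length L_e = K·L = 0.5 × 4.17 = 2.085 m
P_cr = π²EI / L_e² = π² × 102×10⁹ × 8.053×10^-9 / 2.085² = 1.865×10^3 N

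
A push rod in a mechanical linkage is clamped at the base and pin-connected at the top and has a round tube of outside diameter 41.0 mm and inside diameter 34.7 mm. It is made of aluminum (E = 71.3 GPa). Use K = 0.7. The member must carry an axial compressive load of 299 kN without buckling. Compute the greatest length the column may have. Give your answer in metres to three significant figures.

d_o = 41.0 mm, d_i = 34.7 mm
I = π(d_o⁴ − d_i⁴)/64 = π(41.0⁴ − 34.70⁴)/64 = 6.754×10^4 mm⁴
I = 6.754×10^-8 m⁴
At the buckling limit P_cr = P = 2.990×10^5 N
From P_cr = π²EI/(K·L)²:  L = (1/K)·√(π²EI/P_cr) = (1/0.7)·√(π²×7.13×10^10×6.754×10^-8/2.990×10^5)
L = 0.570 m

L_max ≈ 0.570 m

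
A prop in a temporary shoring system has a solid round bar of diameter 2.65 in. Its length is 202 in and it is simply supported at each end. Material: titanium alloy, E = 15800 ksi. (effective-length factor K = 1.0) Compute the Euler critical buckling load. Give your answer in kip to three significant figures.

P_cr ≈ 9.25 kip

I = πd⁴/64 = π×2.65⁴/64 = 2.421 in⁴
Effective length L_e = K·L = 1 × 202 = 202.0 in
P_cr = π²EI / L_e² = π² × 15800×10³ × 2.421 / 202.0² = 9.251×10^3 lb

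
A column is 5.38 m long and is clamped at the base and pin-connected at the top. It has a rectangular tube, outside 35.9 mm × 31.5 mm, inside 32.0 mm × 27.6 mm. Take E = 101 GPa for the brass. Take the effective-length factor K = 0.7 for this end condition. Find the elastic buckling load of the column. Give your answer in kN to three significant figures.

Weak-axis I_min = (h_o·b_o³ − h_i·b_i³)/12 with b_o = 31.5, b_i = 27.60 mm (shorter outer/inner sides).
I_min = (35.9×31.5³ − 32.00×27.60³)/12 = 3.744×10^4 mm⁴
I = 3.744×10^4 mm⁴ = 3.744×10^-8 m⁴
Effective length L_e = K·L = 0.7 × 5.38 = 3.766 m
P_cr = π²EI / L_e² = π² × 101×10⁹ × 3.744×10^-8 / 3.766² = 2.632×10^3 N

P_cr ≈ 2.63 kN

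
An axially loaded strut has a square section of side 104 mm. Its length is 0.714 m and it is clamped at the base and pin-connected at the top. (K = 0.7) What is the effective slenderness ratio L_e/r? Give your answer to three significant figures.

λ ≈ 16.6

For a square r = a/√12 = 104/√12 = 30.02 mm
L_e = K·L = 0.7 × 0.714 m = 0.4998 m = 499.80 mm
λ = L_e / r_min = 499.80 / 30.02 = 16.6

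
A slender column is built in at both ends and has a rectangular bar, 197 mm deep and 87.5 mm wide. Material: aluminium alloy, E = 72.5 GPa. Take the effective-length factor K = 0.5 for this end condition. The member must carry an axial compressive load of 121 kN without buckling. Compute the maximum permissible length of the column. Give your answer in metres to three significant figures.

L_max ≈ 16.1 m

Buckling occurs about the weak axis: I_min = h·b³/12 with b = 87.5 mm (the shorter side).
I_min = 197×87.5³/12 = 1.100×10^7 mm⁴
I = 1.100×10^-5 m⁴
At the buckling limit P_cr = P = 1.210×10^5 N
From P_cr = π²EI/(K·L)²:  L = (1/K)·√(π²EI/P_cr) = (1/0.5)·√(π²×7.25×10^10×1.100×10^-5/1.210×10^5)
L = 16.1 m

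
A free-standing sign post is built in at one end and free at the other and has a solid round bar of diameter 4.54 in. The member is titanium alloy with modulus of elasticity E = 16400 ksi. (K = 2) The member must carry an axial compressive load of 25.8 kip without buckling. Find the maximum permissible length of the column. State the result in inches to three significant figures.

I = πd⁴/64 = π×4.54⁴/64 = 20.85 in⁴
At the buckling limit P_cr = P = 2.580×10^4 lb
From P_cr = π²EI/(K·L)²:  L = (1/K)·√(π²EI/P_cr) = (1/2)·√(π²×1.64×10^7×20.85/2.580×10^4)
L = 181 in

L_max ≈ 181 in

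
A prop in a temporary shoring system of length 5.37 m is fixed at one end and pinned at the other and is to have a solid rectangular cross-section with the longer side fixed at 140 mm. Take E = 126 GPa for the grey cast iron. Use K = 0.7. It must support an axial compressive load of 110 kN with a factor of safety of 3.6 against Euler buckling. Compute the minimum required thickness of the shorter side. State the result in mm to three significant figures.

b ≈ 72.8 mm

Required P_cr = n·P = 3.6 × 110 = 396.0 kN
L_e = K·L = 0.7 × 5.37 = 3.759 m
Required I = P_cr·L_e²/(π²E) = 3.960×10^5 × 3.759² / (π² × 1.26×10^11) = 4.500×10^-6 m⁴
I_req = 4.500×10^6 mm⁴
Rectangle, weak axis: I_min = h·b³/12 with h = 140 mm fixed  ⇒  b = (12I/h)^(1/3) = 72.8 mm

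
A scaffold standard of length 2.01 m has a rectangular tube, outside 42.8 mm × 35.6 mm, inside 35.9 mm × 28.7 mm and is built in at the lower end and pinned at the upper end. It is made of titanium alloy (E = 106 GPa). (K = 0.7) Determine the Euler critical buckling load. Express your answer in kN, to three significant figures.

Weak-axis I_min = (h_o·b_o³ − h_i·b_i³)/12 with b_o = 35.6, b_i = 28.70 mm (shorter outer/inner sides).
I_min = (42.8×35.6³ − 35.90×28.70³)/12 = 9.020×10^4 mm⁴
I = 9.020×10^4 mm⁴ = 9.020×10^-8 m⁴
Effective length L_e = K·L = 0.7 × 2.01 = 1.407 m
P_cr = π²EI / L_e² = π² × 106×10⁹ × 9.020×10^-8 / 1.407² = 4.767×10^4 N

P_cr ≈ 47.7 kN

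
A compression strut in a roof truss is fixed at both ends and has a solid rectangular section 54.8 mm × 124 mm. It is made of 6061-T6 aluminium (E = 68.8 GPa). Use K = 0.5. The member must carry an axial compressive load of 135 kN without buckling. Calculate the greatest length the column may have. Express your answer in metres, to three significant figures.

L_max ≈ 5.85 m

Buckling occurs about the weak axis: I_min = h·b³/12 with b = 54.8 mm (the shorter side).
I_min = 124×54.8³/12 = 1.701×10^6 mm⁴
I = 1.701×10^-6 m⁴
At the buckling limit P_cr = P = 1.350×10^5 N
From P_cr = π²EI/(K·L)²:  L = (1/K)·√(π²EI/P_cr) = (1/0.5)·√(π²×6.88×10^10×1.701×10^-6/1.350×10^5)
L = 5.85 m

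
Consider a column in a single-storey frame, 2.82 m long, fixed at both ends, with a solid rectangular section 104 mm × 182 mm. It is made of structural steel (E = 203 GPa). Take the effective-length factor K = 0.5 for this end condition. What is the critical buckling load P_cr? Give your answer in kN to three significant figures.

Buckling occurs about the weak axis: I_min = h·b³/12 with b = 104 mm (the shorter side).
I_min = 182×104³/12 = 1.706×10^7 mm⁴
I = 1.706×10^7 mm⁴ = 1.706×10^-5 m⁴
Effective length L_e = K·L = 0.5 × 2.82 = 1.410 m
P_cr = π²EI / L_e² = π² × 203×10⁹ × 1.706×10^-5 / 1.410² = 1.719×10^7 N

P_cr ≈ 17200 kN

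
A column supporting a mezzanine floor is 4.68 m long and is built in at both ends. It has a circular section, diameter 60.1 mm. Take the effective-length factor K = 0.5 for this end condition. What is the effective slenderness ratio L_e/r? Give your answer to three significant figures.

I = πd⁴/64 = π×60.1⁴/64 = 6.404×10^5 mm⁴
A = 2.837×10^3 mm²;  r_min = √(I/A) = √(6.404×10^5/2.837×10^3) = 15.03 mm
L_e = K·L = 0.5 × 4.68 m = 2.340 m = 2340.0 mm
λ = L_e / r_min = 2340.0 / 15.03 = 156

λ ≈ 156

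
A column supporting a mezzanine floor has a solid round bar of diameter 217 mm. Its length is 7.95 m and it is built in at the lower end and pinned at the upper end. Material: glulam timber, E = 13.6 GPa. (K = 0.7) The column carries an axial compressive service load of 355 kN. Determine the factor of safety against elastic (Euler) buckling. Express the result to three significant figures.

n ≈ 1.33

I = πd⁴/64 = π×217⁴/64 = 1.088×10^8 mm⁴
I = 1.088×10^8 mm⁴ = 1.088×10^-4 m⁴
Effective length L_e = K·L = 0.7 × 7.95 = 5.565 m
P_cr = π²EI / L_e² = π² × 13.6×10⁹ × 1.088×10^-4 / 5.565² = 4.718×10^5 N
Factor of safety n = P_cr / P = 471.76 / 355 = 1.33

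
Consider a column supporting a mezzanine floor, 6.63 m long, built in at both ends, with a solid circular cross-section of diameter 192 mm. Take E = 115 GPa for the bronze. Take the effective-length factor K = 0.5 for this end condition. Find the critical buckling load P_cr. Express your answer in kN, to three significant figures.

P_cr ≈ 6890 kN

I = πd⁴/64 = π×192⁴/64 = 6.671×10^7 mm⁴
I = 6.671×10^7 mm⁴ = 6.671×10^-5 m⁴
Effective length L_e = K·L = 0.5 × 6.63 = 3.315 m
P_cr = π²EI / L_e² = π² × 115×10⁹ × 6.671×10^-5 / 3.315² = 6.890×10^6 N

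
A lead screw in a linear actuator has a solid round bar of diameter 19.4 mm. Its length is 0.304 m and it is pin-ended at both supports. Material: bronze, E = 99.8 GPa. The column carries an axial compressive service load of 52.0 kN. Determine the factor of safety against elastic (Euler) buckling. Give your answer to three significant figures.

n ≈ 1.43

I = πd⁴/64 = π×19.4⁴/64 = 6.953×10^3 mm⁴
I = 6.953×10^3 mm⁴ = 6.953×10^-9 m⁴
Effective length L_e = K·L = 1 × 0.304 = 0.3040 m
P_cr = π²EI / L_e² = π² × 99.8×10⁹ × 6.953×10^-9 / 0.3040² = 7.411×10^4 N
Factor of safety n = P_cr / P = 74.107 / 52.0 = 1.43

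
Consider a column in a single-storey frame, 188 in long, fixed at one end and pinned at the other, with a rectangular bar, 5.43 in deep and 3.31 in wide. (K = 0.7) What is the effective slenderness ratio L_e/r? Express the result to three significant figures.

λ ≈ 138

For a rectangle r_min = b/√12 = 3.31/√12 = 0.9555 in
L_e = K·L = 0.7 × 188 = 131.6 in
λ = L_e / r_min = 131.60 / 0.9555 = 138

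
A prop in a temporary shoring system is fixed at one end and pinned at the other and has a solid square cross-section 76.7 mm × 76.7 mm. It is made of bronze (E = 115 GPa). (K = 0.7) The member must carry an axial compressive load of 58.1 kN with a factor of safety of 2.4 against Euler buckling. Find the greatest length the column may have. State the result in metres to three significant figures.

L_max ≈ 6.92 m

I = a⁴/12 = 76.7⁴/12 = 2.884×10^6 mm⁴
I = 2.884×10^-6 m⁴
Required critical load P_cr = n·P = 2.4 × 58.1 = 139.4 kN = 1.394×10^5 N
From P_cr = π²EI/(K·L)²:  L = (1/K)·√(π²EI/P_cr) = (1/0.7)·√(π²×1.15×10^11×2.884×10^-6/1.394×10^5)
L = 6.92 m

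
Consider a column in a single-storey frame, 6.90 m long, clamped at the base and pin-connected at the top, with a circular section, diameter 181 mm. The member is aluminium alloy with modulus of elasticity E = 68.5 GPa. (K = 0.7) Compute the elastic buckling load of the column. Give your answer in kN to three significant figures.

P_cr ≈ 1530 kN

I = πd⁴/64 = π×181⁴/64 = 5.268×10^7 mm⁴
I = 5.268×10^7 mm⁴ = 5.268×10^-5 m⁴
Effective length L_e = K·L = 0.7 × 6.90 = 4.830 m
P_cr = π²EI / L_e² = π² × 68.5×10⁹ × 5.268×10^-5 / 4.830² = 1.527×10^6 N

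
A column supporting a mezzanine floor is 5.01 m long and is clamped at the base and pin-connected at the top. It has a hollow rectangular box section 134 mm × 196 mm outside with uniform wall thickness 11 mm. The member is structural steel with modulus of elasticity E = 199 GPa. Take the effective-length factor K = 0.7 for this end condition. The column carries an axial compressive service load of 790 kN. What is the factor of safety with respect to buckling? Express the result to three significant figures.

Inner dimensions: h_i = 196 − 2×11 = 174.0 mm, b_i = 134 − 2×11 = 112.0 mm
Weak-axis I_min = (h_o·b_o³ − h_i·b_i³)/12 with b_o = 134, b_i = 112.0 mm (shorter outer/inner sides).
I_min = (196×134³ − 174.0×112.0³)/12 = 1.893×10^7 mm⁴
I = 1.893×10^7 mm⁴ = 1.893×10^-5 m⁴
Effective length L_e = K·L = 0.7 × 5.01 = 3.507 m
P_cr = π²EI / L_e² = π² × 199×10⁹ × 1.893×10^-5 / 3.507² = 3.023×10^6 N
Factor of safety n = P_cr / P = 3022.7 / 790 = 3.83

n ≈ 3.83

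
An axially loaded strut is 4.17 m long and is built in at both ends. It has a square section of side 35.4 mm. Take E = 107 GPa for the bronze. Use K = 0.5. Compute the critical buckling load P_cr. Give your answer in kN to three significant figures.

P_cr ≈ 31.8 kN

I = a⁴/12 = 35.4⁴/12 = 1.309×10^5 mm⁴
I = 1.309×10^5 mm⁴ = 1.309×10^-7 m⁴
Effective length L_e = K·L = 0.5 × 4.17 = 2.085 m
P_cr = π²EI / L_e² = π² × 107×10⁹ × 1.309×10^-7 / 2.085² = 3.179×10^4 N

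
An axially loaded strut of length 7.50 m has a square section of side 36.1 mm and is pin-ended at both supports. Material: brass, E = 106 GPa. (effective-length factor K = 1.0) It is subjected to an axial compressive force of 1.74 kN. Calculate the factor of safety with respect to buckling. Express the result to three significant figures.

n ≈ 1.51

I = a⁴/12 = 36.1⁴/12 = 1.415×10^5 mm⁴
I = 1.415×10^5 mm⁴ = 1.415×10^-7 m⁴
Effective length L_e = K·L = 1 × 7.50 = 7.500 m
P_cr = π²EI / L_e² = π² × 106×10⁹ × 1.415×10^-7 / 7.500² = 2.632×10^3 N
Factor of safety n = P_cr / P = 2.6323 / 1.74 = 1.51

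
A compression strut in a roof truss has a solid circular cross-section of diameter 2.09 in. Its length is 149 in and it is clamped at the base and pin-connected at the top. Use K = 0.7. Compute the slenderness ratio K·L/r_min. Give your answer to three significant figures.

λ ≈ 200

I = πd⁴/64 = π×2.09⁴/64 = 0.9366 in⁴
A = 3.431 in²;  r_min = √(I/A) = √(0.9366/3.431) = 0.5225 in
L_e = K·L = 0.7 × 149 = 104.3 in
λ = L_e / r_min = 104.30 / 0.5225 = 200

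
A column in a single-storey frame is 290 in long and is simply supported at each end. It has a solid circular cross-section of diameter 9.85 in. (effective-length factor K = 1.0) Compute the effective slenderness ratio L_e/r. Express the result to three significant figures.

λ ≈ 118

For a solid circle r = d/4 = 9.85/4 = 2.462 in
L_e = K·L = 1 × 290 = 290.0 in
λ = L_e / r_min = 290.00 / 2.462 = 118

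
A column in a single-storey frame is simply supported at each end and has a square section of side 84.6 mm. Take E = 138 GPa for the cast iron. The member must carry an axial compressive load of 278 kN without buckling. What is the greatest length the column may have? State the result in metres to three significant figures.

L_max ≈ 4.57 m

I = a⁴/12 = 84.6⁴/12 = 4.269×10^6 mm⁴
I = 4.269×10^-6 m⁴
At the buckling limit P_cr = P = 2.780×10^5 N
From P_cr = π²EI/(K·L)²:  L = (1/K)·√(π²EI/P_cr) = (1/1)·√(π²×1.38×10^11×4.269×10^-6/2.780×10^5)
L = 4.57 m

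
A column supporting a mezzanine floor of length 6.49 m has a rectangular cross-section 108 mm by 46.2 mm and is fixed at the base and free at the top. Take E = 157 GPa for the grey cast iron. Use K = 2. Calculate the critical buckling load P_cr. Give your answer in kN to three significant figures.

P_cr ≈ 8.16 kN

Buckling occurs about the weak axis: I_min = h·b³/12 with b = 46.2 mm (the shorter side).
I_min = 108×46.2³/12 = 8.875×10^5 mm⁴
I = 8.875×10^5 mm⁴ = 8.875×10^-7 m⁴
Effective length L_e = K·L = 2 × 6.49 = 12.98 m
P_cr = π²EI / L_e² = π² × 157×10⁹ × 8.875×10^-7 / 12.98² = 8.162×10^3 N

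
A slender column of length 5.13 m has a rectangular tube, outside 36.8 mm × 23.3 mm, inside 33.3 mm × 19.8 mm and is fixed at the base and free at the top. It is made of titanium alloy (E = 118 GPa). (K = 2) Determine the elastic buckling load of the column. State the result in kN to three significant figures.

Weak-axis I_min = (h_o·b_o³ − h_i·b_i³)/12 with b_o = 23.3, b_i = 19.80 mm (shorter outer/inner sides).
I_min = (36.8×23.3³ − 33.30×19.80³)/12 = 1.725×10^4 mm⁴
I = 1.725×10^4 mm⁴ = 1.725×10^-8 m⁴
Effective length L_e = K·L = 2 × 5.13 = 10.26 m
P_cr = π²EI / L_e² = π² × 118×10⁹ × 1.725×10^-8 / 10.26² = 190.9 N

P_cr ≈ 0.191 kN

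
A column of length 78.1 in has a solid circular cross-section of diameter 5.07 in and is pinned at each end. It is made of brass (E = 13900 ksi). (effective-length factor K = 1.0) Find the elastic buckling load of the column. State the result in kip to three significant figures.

P_cr ≈ 729 kip

I = πd⁴/64 = π×5.07⁴/64 = 32.43 in⁴
Effective length L_e = K·L = 1 × 78.1 = 78.10 in
P_cr = π²EI / L_e² = π² × 13900×10³ × 32.43 / 78.10² = 7.295×10^5 lb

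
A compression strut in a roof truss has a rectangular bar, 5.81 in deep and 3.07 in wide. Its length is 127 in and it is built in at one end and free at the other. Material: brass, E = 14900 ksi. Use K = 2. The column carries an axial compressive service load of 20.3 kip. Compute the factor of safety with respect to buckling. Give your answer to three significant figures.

n ≈ 1.57

Buckling occurs about the weak axis: I_min = h·b³/12 with b = 3.07 in (the shorter side).
I_min = 5.81×3.07³/12 = 14.01 in⁴
Effective length L_e = K·L = 2 × 127 = 254.0 in
P_cr = π²EI / L_e² = π² × 14900×10³ × 14.01 / 254.0² = 3.193×10^4 lb
Factor of safety n = P_cr / P = 31.932 / 20.3 = 1.57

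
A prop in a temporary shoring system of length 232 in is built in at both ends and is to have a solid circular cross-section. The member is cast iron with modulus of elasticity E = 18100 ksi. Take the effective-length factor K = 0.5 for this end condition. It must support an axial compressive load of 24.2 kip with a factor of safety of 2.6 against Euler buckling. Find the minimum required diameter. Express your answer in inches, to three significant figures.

d ≈ 3.13 in

Required P_cr = n·P = 2.6 × 24.2 = 62.92 kip
L_e = K·L = 0.5 × 232 = 116.0 in
Required I = P_cr·L_e²/(π²E) = 6.292×10^4 × 116.0² / (π² × 1.81×10^7) = 4.739 in⁴
Solid circle: I = πd⁴/64  ⇒  d = (64I/π)^(1/4) = (64×4.739/π)^(1/4) = 3.13 in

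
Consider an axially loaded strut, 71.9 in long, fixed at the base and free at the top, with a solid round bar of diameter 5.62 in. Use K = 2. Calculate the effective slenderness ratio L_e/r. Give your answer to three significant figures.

λ ≈ 102

For a solid circle r = d/4 = 5.62/4 = 1.405 in
L_e = K·L = 2 × 71.9 = 143.8 in
λ = L_e / r_min = 143.80 / 1.405 = 102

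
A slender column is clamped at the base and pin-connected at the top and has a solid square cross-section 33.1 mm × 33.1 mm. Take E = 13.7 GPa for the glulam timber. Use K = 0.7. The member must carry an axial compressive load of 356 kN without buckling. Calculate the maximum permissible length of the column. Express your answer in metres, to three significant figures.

I = a⁴/12 = 33.1⁴/12 = 1.000×10^5 mm⁴
I = 1.000×10^-7 m⁴
At the buckling limit P_cr = P = 3.560×10^5 N
From P_cr = π²EI/(K·L)²:  L = (1/K)·√(π²EI/P_cr) = (1/0.7)·√(π²×1.37×10^10×1.000×10^-7/3.560×10^5)
L = 0.278 m

L_max ≈ 0.278 m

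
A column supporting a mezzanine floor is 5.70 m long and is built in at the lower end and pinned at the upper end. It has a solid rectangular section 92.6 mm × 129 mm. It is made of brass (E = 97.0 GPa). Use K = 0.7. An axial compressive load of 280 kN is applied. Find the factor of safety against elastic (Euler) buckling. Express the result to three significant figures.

Buckling occurs about the weak axis: I_min = h·b³/12 with b = 92.6 mm (the shorter side).
I_min = 129×92.6³/12 = 8.536×10^6 mm⁴
I = 8.536×10^6 mm⁴ = 8.536×10^-6 m⁴
Effective length L_e = K·L = 0.7 × 5.70 = 3.990 m
P_cr = π²EI / L_e² = π² × 97.0×10⁹ × 8.536×10^-6 / 3.990² = 5.133×10^5 N
Factor of safety n = P_cr / P = 513.30 / 280 = 1.83

n ≈ 1.83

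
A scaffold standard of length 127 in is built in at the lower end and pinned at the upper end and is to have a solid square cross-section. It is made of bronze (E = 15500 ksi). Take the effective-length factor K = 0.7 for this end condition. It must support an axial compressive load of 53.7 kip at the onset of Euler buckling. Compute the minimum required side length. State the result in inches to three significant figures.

a ≈ 2.40 in

L_e = K·L = 0.7 × 127 = 88.90 in
Required I = P_cr·L_e²/(π²E) = 5.370×10^4 × 88.90² / (π² × 1.55×10^7) = 2.774 in⁴
Solid square: I = a⁴/12  ⇒  a = (12I)^(1/4) = (12×2.774)^(1/4) = 2.40 in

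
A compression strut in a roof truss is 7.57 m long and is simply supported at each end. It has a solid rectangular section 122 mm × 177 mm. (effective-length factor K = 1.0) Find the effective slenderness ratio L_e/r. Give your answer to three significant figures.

λ ≈ 215

For a rectangle r_min = b/√12 = 122/√12 = 35.22 mm
L_e = K·L = 1 × 7.57 m = 7.570 m = 7570.0 mm
λ = L_e / r_min = 7570.0 / 35.22 = 215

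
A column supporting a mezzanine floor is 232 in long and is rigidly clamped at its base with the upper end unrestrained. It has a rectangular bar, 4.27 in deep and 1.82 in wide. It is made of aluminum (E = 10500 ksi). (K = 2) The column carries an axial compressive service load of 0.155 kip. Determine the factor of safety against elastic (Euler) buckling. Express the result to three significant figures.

Buckling occurs about the weak axis: I_min = h·b³/12 with b = 1.82 in (the shorter side).
I_min = 4.27×1.82³/12 = 2.145 in⁴
Effective length L_e = K·L = 2 × 232 = 464.0 in
P_cr = π²EI / L_e² = π² × 10500×10³ × 2.145 / 464.0² = 1.033×10^3 lb
Factor of safety n = P_cr / P = 1.0326 / 0.155 = 6.66

n ≈ 6.66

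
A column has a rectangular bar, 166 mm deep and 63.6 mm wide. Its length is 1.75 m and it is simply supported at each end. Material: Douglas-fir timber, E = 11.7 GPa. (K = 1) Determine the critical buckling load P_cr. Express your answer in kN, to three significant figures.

Buckling occurs about the weak axis: I_min = h·b³/12 with b = 63.6 mm (the shorter side).
I_min = 166×63.6³/12 = 3.559×10^6 mm⁴
I = 3.559×10^6 mm⁴ = 3.559×10^-6 m⁴
Effective length L_e = K·L = 1 × 1.75 = 1.750 m
P_cr = π²EI / L_e² = π² × 11.7×10⁹ × 3.559×10^-6 / 1.750² = 1.342×10^5 N

P_cr ≈ 134 kN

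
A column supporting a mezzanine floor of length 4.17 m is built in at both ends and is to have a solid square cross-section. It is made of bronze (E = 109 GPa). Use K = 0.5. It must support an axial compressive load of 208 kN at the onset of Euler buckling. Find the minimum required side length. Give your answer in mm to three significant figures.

a ≈ 56.4 mm

L_e = K·L = 0.5 × 4.17 = 2.085 m
Required I = P_cr·L_e²/(π²E) = 2.080×10^5 × 2.085² / (π² × 1.09×10^11) = 8.405×10^-7 m⁴
I_req = 8.405×10^5 mm⁴
Solid square: I = a⁴/12  ⇒  a = (12I)^(1/4) = (12×8.405×10^5)^(1/4) = 56.4 mm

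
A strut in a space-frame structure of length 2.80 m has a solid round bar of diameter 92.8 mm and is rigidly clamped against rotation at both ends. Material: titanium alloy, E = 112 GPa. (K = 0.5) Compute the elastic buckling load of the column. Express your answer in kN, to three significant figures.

I = πd⁴/64 = π×92.8⁴/64 = 3.641×10^6 mm⁴
I = 3.641×10^6 mm⁴ = 3.641×10^-6 m⁴
Effective length L_e = K·L = 0.5 × 2.80 = 1.400 m
P_cr = π²EI / L_e² = π² × 112×10⁹ × 3.641×10^-6 / 1.400² = 2.053×10^6 N

P_cr ≈ 2050 kN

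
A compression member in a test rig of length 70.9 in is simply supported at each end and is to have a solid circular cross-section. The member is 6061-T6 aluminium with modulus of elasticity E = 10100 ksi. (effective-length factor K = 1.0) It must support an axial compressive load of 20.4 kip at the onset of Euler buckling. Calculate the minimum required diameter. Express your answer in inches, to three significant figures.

d ≈ 2.14 in

L_e = K·L = 1 × 70.9 = 70.90 in
Required I = P_cr·L_e²/(π²E) = 2.040×10^4 × 70.90² / (π² × 1.01×10^7) = 1.029 in⁴
Solid circle: I = πd⁴/64  ⇒  d = (64I/π)^(1/4) = (64×1.029/π)^(1/4) = 2.14 in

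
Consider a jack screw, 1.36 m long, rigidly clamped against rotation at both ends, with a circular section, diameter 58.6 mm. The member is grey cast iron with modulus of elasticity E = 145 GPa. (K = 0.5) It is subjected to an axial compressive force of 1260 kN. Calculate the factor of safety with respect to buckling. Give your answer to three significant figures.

n ≈ 1.42

I = πd⁴/64 = π×58.6⁴/64 = 5.788×10^5 mm⁴
I = 5.788×10^5 mm⁴ = 5.788×10^-7 m⁴
Effective length L_e = K·L = 0.5 × 1.36 = 0.6800 m
P_cr = π²EI / L_e² = π² × 145×10⁹ × 5.788×10^-7 / 0.6800² = 1.791×10^6 N
Factor of safety n = P_cr / P = 1791.5 / 1260 = 1.42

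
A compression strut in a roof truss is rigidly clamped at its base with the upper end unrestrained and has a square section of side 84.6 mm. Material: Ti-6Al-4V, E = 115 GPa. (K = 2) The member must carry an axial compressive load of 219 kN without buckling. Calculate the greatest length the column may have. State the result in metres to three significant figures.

I = a⁴/12 = 84.6⁴/12 = 4.269×10^6 mm⁴
I = 4.269×10^-6 m⁴
At the buckling limit P_cr = P = 2.190×10^5 N
From P_cr = π²EI/(K·L)²:  L = (1/K)·√(π²EI/P_cr) = (1/2)·√(π²×1.15×10^11×4.269×10^-6/2.190×10^5)
L = 2.35 m

L_max ≈ 2.35 m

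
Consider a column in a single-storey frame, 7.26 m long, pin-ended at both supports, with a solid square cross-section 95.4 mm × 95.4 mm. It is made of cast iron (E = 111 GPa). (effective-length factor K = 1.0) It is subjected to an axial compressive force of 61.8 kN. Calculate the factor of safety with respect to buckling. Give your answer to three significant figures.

n ≈ 2.32

I = a⁴/12 = 95.4⁴/12 = 6.903×10^6 mm⁴
I = 6.903×10^6 mm⁴ = 6.903×10^-6 m⁴
Effective length L_e = K·L = 1 × 7.26 = 7.260 m
P_cr = π²EI / L_e² = π² × 111×10⁹ × 6.903×10^-6 / 7.260² = 1.435×10^5 N
Factor of safety n = P_cr / P = 143.47 / 61.8 = 2.32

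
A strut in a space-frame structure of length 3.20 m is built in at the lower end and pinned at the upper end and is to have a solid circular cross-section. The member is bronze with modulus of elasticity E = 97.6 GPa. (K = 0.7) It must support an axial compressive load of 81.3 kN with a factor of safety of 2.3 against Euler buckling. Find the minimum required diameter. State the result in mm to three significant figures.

Required P_cr = n·P = 2.3 × 81.3 = 187.0 kN
L_e = K·L = 0.7 × 3.20 = 2.240 m
Required I = P_cr·L_e²/(π²E) = 1.870×10^5 × 2.240² / (π² × 9.76×10^10) = 9.740×10^-7 m⁴
I_req = 9.740×10^5 mm⁴
Solid circle: I = πd⁴/64  ⇒  d = (64I/π)^(1/4) = (64×9.740×10^5/π)^(1/4) = 66.7 mm

d ≈ 66.7 mm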